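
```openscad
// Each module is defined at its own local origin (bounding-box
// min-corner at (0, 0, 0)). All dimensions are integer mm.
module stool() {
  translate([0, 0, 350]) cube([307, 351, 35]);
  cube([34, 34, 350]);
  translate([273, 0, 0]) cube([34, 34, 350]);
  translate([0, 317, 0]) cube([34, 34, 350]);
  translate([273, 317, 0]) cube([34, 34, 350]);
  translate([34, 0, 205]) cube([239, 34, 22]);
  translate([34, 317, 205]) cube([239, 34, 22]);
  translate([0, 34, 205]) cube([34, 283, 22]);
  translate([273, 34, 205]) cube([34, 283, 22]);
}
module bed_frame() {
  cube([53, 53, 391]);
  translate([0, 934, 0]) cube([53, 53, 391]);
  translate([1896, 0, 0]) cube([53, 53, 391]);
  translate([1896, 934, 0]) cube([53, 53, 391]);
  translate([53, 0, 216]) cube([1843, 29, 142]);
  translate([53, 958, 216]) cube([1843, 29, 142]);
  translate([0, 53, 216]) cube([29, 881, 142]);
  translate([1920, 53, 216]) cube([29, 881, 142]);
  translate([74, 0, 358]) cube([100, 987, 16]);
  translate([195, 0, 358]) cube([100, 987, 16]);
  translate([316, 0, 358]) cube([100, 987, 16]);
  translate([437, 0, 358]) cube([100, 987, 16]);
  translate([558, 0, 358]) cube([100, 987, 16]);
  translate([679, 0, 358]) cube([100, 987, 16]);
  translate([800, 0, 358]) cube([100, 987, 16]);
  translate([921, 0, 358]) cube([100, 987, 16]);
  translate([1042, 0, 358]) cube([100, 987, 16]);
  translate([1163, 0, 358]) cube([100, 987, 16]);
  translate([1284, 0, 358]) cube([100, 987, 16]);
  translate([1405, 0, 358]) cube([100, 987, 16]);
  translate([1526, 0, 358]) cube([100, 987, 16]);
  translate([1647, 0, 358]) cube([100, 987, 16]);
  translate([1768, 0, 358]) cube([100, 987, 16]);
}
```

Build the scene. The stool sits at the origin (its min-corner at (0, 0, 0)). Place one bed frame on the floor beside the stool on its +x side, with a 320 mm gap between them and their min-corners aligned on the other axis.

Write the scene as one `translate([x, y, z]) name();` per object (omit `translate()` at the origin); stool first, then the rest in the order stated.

stool();
translate([627, 0, 0]) bed_frame();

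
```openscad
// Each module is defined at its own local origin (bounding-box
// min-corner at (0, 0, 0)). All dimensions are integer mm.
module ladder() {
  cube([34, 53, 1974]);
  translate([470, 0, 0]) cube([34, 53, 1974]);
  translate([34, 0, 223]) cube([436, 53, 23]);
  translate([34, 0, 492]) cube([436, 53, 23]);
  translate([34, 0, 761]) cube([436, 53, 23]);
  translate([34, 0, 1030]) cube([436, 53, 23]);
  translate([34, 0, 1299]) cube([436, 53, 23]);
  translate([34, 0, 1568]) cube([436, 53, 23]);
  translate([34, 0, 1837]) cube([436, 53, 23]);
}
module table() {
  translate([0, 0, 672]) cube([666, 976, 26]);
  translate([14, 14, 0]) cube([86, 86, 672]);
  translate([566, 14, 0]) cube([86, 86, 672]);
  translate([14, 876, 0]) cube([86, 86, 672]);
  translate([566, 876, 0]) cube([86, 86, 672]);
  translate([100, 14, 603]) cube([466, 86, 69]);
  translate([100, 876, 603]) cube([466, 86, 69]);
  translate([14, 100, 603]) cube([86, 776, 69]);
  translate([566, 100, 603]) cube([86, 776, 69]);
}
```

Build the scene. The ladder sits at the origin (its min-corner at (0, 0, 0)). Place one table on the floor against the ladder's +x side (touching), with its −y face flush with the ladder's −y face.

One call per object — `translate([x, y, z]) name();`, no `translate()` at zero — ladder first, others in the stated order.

ladder();
translate([504, 0, 0]) table();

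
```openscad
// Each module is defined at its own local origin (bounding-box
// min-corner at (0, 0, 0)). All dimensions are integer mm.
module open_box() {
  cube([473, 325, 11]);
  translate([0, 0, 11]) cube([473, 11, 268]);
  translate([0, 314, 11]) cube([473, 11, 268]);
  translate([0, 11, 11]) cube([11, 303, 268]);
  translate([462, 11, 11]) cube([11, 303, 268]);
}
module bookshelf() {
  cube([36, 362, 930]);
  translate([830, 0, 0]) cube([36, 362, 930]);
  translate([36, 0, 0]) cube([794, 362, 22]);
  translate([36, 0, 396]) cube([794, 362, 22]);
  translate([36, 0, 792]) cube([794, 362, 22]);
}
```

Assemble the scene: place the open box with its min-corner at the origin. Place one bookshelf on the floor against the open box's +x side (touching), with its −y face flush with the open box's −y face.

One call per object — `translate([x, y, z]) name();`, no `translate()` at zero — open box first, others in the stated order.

open_box();
translate([473, 0, 0]) bookshelf();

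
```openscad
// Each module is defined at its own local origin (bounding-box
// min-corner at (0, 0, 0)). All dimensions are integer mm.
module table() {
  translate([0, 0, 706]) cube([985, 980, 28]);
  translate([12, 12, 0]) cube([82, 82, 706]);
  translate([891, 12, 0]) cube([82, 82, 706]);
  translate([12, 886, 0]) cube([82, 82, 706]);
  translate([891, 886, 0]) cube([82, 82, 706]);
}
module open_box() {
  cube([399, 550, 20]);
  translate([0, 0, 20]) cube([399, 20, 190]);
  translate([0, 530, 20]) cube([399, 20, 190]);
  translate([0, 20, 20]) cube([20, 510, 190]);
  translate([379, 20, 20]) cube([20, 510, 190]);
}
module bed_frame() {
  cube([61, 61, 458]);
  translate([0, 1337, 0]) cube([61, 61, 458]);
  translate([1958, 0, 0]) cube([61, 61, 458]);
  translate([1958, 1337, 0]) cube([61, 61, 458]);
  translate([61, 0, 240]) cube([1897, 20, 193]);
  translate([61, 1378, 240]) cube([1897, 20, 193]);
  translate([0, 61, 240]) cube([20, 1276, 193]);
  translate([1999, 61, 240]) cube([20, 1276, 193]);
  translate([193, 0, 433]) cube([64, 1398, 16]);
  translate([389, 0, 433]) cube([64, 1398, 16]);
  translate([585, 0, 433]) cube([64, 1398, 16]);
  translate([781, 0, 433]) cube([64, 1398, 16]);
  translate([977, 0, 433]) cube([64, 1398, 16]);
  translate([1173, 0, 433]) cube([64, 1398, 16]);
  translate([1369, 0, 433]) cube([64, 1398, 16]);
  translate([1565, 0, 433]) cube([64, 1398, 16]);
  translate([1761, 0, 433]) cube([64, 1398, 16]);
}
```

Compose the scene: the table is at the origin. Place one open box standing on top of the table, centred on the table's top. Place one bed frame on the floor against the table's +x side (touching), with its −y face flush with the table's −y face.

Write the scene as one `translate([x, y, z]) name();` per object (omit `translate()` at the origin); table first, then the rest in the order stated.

table();
translate([293, 215, 734]) open_box();
translate([985, 0, 0]) bed_frame();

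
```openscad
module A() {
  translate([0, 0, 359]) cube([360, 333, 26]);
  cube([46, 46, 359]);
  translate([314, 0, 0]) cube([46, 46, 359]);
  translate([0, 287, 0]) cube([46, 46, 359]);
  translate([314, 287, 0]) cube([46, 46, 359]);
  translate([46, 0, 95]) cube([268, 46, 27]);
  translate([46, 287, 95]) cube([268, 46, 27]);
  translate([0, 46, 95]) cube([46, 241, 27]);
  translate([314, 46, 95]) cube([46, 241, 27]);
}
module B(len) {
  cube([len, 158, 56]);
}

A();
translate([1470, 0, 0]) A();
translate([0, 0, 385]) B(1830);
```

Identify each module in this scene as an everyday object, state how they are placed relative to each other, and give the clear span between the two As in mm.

A is a stool. B is a beam. A beam spans the tops of two stools. The clear span between the two stools is 1110 mm.

Second stool starts at x = 1470; first ends at x = 360; clear span = 1470 − 360 = 1110 mm.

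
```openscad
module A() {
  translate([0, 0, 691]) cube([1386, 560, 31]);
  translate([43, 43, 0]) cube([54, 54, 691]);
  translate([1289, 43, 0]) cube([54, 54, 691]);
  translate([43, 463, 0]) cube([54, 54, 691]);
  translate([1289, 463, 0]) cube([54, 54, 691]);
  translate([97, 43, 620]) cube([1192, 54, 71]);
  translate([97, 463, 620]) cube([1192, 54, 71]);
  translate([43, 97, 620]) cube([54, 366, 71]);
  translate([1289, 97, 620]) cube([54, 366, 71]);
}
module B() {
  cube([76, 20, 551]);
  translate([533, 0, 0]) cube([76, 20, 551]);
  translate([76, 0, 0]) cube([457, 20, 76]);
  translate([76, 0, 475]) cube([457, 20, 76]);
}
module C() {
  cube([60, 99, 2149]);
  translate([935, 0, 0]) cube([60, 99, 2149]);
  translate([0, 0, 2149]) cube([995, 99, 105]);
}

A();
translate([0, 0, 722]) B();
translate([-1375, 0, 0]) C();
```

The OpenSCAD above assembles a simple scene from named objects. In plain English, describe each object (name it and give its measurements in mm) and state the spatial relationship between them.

A is a rectangular dining table. The top is 1386×560×31 mm with its upper surface at z = 722 mm. It stands on four 54×54 mm square legs, each inset 43 mm from the nearest pair of top edges, running from the floor to the underside of the top. Four apron rails, 54 mm thick and 71 mm tall, run between adjacent legs with their top edges flush with the underside of the top and their outer faces flush with the legs' outer faces.

B is a picture frame with a 457×399 mm rectangular opening (x by z) and a uniform 76 mm border on every side. Frame depth is 20 mm along y. It is built from two vertical stiles running the full outside height and two horizontal rails spanning the gap between the stiles.

C is a door frame. The clear opening is 875 mm wide and 2149 mm high. Two 60 mm wide jambs, 99 mm deep, stand either side of the opening from the floor to the top of the opening. A 105 mm thick head sits across the top of both jambs, spanning the full outside width of the frame.

The picture frame is on top of the table. The door frame is on the floor beside the table on its −x side.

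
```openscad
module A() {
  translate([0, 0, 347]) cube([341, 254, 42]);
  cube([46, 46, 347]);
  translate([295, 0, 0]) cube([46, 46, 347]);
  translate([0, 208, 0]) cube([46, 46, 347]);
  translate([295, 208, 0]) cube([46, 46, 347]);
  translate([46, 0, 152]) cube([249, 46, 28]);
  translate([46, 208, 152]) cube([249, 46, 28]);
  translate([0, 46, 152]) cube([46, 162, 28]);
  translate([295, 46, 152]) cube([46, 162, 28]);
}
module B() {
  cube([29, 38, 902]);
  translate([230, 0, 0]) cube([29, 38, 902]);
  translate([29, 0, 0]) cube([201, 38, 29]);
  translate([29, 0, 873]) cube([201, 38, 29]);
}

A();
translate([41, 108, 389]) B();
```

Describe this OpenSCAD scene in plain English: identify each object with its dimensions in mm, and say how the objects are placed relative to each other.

A is a four-legged stool. The seat is 341×254 mm, 42 mm thick, top at z = 389 mm. It stands on four square legs, each 46×46 mm in cross-section, from z = 0 to the seat underside, each flush with a corner of the seat. Four stretchers, 46 mm wide and 28 mm tall, connect adjacent legs with their undersides at z = 152 mm, each running between the inner faces of the legs it joins and aligned with the legs' outer faces on the other axis.

B is a picture frame with a 201×844 mm rectangular opening (x by z) and a uniform 29 mm border on every side. Frame depth is 38 mm along y. It is built from two vertical stiles running the full outside height and two horizontal rails spanning the gap between the stiles.

The picture frame is on top of the stool, centred.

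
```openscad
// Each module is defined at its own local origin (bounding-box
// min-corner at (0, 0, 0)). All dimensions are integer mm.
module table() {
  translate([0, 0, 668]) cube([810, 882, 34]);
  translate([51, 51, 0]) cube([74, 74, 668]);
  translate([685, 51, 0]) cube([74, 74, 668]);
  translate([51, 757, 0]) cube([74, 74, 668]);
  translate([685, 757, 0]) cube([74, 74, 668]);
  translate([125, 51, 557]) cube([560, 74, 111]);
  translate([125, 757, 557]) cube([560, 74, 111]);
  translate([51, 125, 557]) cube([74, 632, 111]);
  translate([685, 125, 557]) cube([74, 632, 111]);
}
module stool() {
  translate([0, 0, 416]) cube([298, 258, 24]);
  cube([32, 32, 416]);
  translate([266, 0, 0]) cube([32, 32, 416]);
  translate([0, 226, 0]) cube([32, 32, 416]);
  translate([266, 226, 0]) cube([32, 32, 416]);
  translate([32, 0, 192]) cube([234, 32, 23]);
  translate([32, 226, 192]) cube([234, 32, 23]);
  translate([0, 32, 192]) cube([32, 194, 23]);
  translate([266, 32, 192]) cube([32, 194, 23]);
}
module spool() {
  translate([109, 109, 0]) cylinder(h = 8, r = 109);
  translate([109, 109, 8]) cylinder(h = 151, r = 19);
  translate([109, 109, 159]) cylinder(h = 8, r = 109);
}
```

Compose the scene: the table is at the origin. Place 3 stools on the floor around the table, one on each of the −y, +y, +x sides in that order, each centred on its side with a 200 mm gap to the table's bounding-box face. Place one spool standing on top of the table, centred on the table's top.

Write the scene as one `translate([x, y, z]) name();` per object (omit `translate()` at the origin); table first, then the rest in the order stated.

table();
translate([256, -458, 0]) stool();
translate([256, 1082, 0]) stool();
translate([1010, 312, 0]) stool();
translate([296, 332, 702]) spool();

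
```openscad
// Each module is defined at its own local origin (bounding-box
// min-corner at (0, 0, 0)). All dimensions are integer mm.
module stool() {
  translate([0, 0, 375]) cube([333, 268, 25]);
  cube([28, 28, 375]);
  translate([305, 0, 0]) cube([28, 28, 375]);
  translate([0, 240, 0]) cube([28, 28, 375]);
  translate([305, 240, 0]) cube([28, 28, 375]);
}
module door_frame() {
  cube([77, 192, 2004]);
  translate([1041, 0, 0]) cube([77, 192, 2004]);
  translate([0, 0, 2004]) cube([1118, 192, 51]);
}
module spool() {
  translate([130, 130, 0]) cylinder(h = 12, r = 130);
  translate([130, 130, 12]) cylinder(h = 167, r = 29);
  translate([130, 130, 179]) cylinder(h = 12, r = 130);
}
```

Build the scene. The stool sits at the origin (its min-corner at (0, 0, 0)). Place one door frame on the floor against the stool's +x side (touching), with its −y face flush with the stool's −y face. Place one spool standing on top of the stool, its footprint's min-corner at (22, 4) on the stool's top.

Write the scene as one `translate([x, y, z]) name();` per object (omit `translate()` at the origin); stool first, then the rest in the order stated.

stool();
translate([333, 0, 0]) door_frame();
translate([22, 4, 400]) spool();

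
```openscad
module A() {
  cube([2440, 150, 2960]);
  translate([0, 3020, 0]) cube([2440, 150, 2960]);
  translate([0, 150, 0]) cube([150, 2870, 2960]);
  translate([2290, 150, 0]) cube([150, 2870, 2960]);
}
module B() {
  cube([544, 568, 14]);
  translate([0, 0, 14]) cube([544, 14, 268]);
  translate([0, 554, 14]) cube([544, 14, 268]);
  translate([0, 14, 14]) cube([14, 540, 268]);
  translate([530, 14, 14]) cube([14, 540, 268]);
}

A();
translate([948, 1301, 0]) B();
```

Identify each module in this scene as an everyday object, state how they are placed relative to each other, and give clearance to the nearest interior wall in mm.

A is a house frame. B is an open box. The open box sits inside the house frame, centred. The clearance to the nearest interior wall is 798 mm.

Clearances: x = 798, y = 1151; minimum 798 mm.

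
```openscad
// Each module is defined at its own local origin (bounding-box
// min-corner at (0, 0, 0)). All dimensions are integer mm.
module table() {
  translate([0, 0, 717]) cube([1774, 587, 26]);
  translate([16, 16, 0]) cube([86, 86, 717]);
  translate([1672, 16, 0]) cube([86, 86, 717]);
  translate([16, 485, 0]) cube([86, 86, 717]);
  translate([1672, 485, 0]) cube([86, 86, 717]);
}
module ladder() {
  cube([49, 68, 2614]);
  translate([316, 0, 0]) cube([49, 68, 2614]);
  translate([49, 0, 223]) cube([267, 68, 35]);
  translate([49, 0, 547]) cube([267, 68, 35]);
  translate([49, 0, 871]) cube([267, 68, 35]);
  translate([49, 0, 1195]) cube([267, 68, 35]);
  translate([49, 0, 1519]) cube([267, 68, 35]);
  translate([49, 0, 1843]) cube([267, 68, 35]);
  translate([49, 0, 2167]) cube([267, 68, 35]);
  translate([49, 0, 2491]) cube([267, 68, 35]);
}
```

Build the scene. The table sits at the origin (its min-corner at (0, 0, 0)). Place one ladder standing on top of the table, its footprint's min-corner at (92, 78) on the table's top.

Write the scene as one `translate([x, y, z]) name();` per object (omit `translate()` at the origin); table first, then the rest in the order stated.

table();
translate([92, 78, 743]) ladder();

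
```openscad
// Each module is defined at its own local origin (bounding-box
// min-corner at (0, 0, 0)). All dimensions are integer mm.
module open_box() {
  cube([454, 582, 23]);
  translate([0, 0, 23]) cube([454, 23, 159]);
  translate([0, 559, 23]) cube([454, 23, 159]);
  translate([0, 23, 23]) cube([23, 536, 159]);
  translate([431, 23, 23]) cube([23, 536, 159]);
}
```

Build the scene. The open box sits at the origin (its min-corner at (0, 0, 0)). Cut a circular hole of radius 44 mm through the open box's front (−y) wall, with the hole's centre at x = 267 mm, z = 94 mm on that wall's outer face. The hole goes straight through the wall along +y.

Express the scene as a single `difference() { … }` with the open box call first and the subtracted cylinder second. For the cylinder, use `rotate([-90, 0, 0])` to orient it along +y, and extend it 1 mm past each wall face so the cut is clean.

difference() {
  open_box();
  translate([267, -1, 94]) rotate([-90, 0, 0]) cylinder(h = 25, r = 44);
}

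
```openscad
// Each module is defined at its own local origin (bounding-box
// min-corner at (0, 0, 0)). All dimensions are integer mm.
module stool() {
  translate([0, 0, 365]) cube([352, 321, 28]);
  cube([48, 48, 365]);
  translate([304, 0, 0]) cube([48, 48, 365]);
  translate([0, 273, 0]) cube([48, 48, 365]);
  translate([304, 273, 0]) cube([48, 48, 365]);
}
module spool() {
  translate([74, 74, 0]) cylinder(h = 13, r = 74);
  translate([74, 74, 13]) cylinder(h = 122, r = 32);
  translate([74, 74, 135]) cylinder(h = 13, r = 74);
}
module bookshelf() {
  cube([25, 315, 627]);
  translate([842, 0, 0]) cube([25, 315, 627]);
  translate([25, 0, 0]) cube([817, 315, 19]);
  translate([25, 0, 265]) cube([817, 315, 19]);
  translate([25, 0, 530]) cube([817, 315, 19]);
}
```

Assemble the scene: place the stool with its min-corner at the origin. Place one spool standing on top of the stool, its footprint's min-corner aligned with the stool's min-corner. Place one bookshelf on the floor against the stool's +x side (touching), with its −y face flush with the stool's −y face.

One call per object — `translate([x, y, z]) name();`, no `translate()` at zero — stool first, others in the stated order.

stool();
translate([0, 0, 393]) spool();
translate([352, 0, 0]) bookshelf();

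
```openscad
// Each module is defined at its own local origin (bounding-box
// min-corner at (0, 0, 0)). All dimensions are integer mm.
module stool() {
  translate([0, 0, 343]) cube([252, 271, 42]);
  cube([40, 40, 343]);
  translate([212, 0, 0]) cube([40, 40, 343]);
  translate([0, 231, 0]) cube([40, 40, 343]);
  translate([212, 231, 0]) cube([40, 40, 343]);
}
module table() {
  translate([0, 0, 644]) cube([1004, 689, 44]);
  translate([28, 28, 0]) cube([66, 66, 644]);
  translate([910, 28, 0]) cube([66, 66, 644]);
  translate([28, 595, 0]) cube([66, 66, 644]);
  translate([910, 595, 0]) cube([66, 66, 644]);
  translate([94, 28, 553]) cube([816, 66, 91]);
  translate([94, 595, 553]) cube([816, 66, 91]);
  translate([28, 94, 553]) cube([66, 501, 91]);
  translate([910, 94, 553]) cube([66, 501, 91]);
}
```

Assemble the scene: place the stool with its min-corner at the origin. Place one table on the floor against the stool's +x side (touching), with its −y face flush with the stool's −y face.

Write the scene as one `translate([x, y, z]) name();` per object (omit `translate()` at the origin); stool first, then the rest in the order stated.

stool();
translate([252, 0, 0]) table();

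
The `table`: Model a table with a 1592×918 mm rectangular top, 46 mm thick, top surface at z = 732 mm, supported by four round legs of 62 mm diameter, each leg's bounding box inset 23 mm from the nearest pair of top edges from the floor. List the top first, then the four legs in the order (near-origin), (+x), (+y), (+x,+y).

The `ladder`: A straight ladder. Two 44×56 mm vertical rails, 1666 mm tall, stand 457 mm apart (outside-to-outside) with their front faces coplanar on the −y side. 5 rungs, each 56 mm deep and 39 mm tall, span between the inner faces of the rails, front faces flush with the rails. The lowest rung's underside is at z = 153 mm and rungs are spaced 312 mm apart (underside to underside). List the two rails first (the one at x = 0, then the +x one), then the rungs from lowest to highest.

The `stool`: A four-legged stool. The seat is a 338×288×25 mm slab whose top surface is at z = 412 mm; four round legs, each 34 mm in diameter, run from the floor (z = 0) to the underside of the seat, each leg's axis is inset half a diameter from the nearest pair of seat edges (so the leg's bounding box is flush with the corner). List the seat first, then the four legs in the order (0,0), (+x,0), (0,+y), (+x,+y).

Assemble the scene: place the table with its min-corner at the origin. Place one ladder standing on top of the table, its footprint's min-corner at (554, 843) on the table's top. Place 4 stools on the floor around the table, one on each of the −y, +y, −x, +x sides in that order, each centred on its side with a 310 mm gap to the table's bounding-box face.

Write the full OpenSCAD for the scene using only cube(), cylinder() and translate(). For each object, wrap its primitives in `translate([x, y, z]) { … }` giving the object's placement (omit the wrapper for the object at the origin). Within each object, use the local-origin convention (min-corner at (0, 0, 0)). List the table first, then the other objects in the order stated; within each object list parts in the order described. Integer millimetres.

translate([0, 0, 686]) cube([1592, 918, 46]);
translate([54, 54, 0]) cylinder(h = 686, r = 31);
translate([1538, 54, 0]) cylinder(h = 686, r = 31);
translate([54, 864, 0]) cylinder(h = 686, r = 31);
translate([1538, 864, 0]) cylinder(h = 686, r = 31);
translate([554, 843, 732]) {
  cube([44, 56, 1666]);
  translate([413, 0, 0]) cube([44, 56, 1666]);
  translate([44, 0, 153]) cube([369, 56, 39]);
  translate([44, 0, 465]) cube([369, 56, 39]);
  translate([44, 0, 777]) cube([369, 56, 39]);
  translate([44, 0, 1089]) cube([369, 56, 39]);
  translate([44, 0, 1401]) cube([369, 56, 39]);
}
translate([627, -598, 0]) {
  translate([0, 0, 387]) cube([338, 288, 25]);
  translate([17, 17, 0]) cylinder(h = 387, r = 17);
  translate([321, 17, 0]) cylinder(h = 387, r = 17);
  translate([17, 271, 0]) cylinder(h = 387, r = 17);
  translate([321, 271, 0]) cylinder(h = 387, r = 17);
}
translate([627, 1228, 0]) {
  translate([0, 0, 387]) cube([338, 288, 25]);
  translate([17, 17, 0]) cylinder(h = 387, r = 17);
  translate([321, 17, 0]) cylinder(h = 387, r = 17);
  translate([17, 271, 0]) cylinder(h = 387, r = 17);
  translate([321, 271, 0]) cylinder(h = 387, r = 17);
}
translate([-648, 315, 0]) {
  translate([0, 0, 387]) cube([338, 288, 25]);
  translate([17, 17, 0]) cylinder(h = 387, r = 17);
  translate([321, 17, 0]) cylinder(h = 387, r = 17);
  translate([17, 271, 0]) cylinder(h = 387, r = 17);
  translate([321, 271, 0]) cylinder(h = 387, r = 17);
}
translate([1902, 315, 0]) {
  translate([0, 0, 387]) cube([338, 288, 25]);
  translate([17, 17, 0]) cylinder(h = 387, r = 17);
  translate([321, 17, 0]) cylinder(h = 387, r = 17);
  translate([17, 271, 0]) cylinder(h = 387, r = 17);
  translate([321, 271, 0]) cylinder(h = 387, r = 17);
}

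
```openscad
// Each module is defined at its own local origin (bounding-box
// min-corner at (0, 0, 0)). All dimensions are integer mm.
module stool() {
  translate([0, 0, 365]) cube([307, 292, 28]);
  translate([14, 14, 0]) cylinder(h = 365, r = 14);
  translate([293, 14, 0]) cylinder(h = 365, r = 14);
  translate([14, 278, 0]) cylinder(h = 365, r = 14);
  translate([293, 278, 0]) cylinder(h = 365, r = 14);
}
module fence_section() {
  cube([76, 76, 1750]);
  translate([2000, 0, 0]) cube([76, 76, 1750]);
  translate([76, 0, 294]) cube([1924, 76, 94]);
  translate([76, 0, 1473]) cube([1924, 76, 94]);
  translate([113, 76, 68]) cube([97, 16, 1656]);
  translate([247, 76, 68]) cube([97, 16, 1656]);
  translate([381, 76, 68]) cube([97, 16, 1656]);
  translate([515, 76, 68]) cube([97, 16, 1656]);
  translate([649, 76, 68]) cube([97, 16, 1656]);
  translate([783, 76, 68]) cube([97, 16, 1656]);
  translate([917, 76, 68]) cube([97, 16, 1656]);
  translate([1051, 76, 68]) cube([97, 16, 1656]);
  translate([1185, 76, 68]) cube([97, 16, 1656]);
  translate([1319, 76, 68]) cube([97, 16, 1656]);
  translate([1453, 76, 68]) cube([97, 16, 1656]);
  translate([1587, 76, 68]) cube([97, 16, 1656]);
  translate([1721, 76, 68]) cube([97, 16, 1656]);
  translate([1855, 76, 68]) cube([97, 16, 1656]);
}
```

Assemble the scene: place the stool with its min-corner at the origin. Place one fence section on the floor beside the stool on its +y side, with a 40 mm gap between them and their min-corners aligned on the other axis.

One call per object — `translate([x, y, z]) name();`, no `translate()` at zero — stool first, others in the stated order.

stool();
translate([0, 332, 0]) fence_section();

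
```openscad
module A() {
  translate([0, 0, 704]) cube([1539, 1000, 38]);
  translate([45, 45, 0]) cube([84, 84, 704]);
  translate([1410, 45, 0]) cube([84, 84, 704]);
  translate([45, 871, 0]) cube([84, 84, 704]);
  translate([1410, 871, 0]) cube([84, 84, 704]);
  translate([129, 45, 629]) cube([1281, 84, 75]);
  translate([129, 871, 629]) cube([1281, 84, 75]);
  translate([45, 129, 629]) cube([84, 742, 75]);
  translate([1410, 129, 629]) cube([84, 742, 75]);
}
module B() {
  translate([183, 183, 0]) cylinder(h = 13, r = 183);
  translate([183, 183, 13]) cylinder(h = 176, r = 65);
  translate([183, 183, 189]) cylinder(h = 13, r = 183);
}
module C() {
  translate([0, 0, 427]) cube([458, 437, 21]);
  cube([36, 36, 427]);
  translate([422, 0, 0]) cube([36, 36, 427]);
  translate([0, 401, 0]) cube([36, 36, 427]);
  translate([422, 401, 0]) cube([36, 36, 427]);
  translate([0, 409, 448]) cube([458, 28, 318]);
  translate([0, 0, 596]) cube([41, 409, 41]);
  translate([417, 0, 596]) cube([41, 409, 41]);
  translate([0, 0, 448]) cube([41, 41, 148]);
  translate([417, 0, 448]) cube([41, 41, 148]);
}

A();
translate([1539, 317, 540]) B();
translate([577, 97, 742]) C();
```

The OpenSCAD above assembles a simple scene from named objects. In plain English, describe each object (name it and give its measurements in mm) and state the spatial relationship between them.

A is a table with a 1539×1000 mm rectangular top, 38 mm thick, top surface at z = 742 mm, supported by four 84×84 mm square legs, each inset 45 mm from the nearest pair of top edges, running from the floor. Four apron rails, 84 mm thick and 75 mm tall, run between adjacent legs with their top edges flush with the underside of the top and their outer faces flush with the legs' outer faces.

B is a spool: two coaxial disc flanges of radius 183 mm and thickness 13 mm, joined by a core cylinder of radius 65 mm and height 176 mm. The lower flange rests on z = 0 and the three cylinders share a vertical axis.

C is a chair. The seat is a 458×437×21 mm slab with its top at z = 448 mm, on four 36×36 mm corner legs (flush with the seat edges, standing on z = 0). A flat backrest 28 mm thick, 318 mm tall, spans the full seat width and rises from the seat top along its +y edge, rear face flush with the rear of the seat. Two armrests of 41×41 mm section run along each side from the seat's front edge to the front of the backrest, top faces 189 mm above the seat top and outer faces flush with the seat's x-edges; a 41×41 mm post under the front of each armrest stands on the seat at the front corner.

The spool is beside the table with their tops flush at z = 742. The chair is on top of the table.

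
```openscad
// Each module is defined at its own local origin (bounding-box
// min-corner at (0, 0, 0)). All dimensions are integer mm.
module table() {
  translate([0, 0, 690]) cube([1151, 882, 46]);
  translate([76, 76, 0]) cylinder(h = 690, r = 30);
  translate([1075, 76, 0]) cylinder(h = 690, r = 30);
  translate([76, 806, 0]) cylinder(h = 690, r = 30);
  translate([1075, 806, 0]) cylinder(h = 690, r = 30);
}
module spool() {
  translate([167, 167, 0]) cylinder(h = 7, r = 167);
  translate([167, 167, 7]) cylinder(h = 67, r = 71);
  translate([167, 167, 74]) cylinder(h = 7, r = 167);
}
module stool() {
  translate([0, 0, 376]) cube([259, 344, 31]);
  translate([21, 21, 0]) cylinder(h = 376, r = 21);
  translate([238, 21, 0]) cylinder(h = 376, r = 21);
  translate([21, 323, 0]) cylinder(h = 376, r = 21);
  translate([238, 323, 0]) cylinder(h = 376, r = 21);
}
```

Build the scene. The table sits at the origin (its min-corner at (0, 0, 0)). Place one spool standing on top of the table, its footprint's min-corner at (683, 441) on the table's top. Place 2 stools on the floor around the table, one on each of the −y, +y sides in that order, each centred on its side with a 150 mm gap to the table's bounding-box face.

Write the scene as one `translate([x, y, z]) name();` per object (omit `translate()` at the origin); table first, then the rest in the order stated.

table();
translate([683, 441, 736]) spool();
translate([446, -494, 0]) stool();
translate([446, 1032, 0]) stool();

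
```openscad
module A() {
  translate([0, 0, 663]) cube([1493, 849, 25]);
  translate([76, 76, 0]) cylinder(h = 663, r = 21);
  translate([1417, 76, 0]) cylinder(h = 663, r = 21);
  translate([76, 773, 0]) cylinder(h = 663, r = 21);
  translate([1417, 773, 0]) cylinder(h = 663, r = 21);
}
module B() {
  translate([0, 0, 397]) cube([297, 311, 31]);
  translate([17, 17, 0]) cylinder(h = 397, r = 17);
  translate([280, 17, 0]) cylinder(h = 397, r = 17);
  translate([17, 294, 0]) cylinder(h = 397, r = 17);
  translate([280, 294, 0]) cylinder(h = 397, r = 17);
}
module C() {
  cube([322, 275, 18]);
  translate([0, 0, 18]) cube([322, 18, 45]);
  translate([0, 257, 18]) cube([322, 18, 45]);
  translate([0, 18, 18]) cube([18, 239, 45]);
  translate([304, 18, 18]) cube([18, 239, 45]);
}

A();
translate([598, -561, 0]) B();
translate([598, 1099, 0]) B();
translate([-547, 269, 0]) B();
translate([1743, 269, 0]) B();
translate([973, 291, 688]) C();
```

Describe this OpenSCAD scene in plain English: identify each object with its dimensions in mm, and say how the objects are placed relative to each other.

A is a rectangular dining table. The top is 1493×849×25 mm with its upper surface at z = 688 mm. It stands on four round legs of 42 mm diameter, each leg's bounding box inset 55 mm from the nearest pair of top edges, running from the floor to the underside of the top.

B is a simple wooden stool: a rectangular seat 297 mm (x) by 311 mm (y), 31 mm thick, top face at z = 428 mm, on four round legs, each 34 mm in diameter. The legs rest on z = 0, each leg's axis is inset half a diameter from the nearest pair of seat edges (so the leg's bounding box is flush with the corner).

C is an open-topped rectangular box: outside dimensions 322×275×63 mm, with a uniform wall and base thickness of 18 mm. The base is a full 322×275 slab on the floor; four walls sit on top of the base. The front and back walls (the −y and +y sides) span the full width; the two side walls fit between them.

Four stools sit around the table at the −y, +y, −x, +x sides. The open box is on top of the table.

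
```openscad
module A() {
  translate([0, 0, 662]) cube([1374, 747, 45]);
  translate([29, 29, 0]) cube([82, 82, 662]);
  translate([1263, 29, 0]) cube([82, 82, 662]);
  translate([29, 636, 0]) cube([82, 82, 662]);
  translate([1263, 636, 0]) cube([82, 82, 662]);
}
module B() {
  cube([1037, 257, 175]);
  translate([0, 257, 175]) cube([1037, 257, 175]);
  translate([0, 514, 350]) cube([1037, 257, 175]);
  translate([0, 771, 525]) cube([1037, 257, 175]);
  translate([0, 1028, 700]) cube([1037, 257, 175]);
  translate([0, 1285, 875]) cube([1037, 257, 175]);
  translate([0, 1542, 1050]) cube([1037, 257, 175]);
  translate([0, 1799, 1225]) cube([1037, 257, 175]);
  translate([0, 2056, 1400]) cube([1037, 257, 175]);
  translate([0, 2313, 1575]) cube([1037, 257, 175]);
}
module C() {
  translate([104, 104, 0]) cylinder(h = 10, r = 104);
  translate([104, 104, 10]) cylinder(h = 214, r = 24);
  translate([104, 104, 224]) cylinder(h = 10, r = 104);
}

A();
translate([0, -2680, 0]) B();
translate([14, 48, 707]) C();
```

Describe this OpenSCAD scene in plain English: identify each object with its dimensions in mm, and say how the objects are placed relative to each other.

A is a table: top 1374 mm (x) × 747 mm (y), 45 mm thick, upper face at z = 707 mm, on four 82×82 mm square legs, each inset 29 mm from the nearest pair of top edges, running from z = 0 to the bottom of the top.

B is a run of 10 identical solid stair steps. Each tread is 1037×257 mm and each step block is 175 mm high. Step 1 rests on the floor; step k is offset from step 1 by (k−1)×257 mm in y and (k−1)×175 mm in z.

C is a spool: two coaxial disc flanges of radius 104 mm and thickness 10 mm, joined by a core cylinder of radius 24 mm and height 214 mm. The lower flange rests on z = 0 and the three cylinders share a vertical axis.

The staircase is on the floor beside the table on its −y side. The spool is on top of the table.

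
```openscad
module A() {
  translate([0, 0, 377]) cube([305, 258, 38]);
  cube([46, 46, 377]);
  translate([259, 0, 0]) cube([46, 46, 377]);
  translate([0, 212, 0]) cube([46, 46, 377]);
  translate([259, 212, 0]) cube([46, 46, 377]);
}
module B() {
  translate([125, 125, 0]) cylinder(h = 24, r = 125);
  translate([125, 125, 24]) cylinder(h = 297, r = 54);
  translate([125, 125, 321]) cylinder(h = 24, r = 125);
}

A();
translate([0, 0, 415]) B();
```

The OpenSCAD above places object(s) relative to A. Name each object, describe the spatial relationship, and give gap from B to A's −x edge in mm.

A is a stool. B is a spool. The spool is on top of the stool. The gap from the spool to the stool's −x edge is 0 mm.

The spool's min-x is at 0; the stool's min-x is 0; gap = 0 mm.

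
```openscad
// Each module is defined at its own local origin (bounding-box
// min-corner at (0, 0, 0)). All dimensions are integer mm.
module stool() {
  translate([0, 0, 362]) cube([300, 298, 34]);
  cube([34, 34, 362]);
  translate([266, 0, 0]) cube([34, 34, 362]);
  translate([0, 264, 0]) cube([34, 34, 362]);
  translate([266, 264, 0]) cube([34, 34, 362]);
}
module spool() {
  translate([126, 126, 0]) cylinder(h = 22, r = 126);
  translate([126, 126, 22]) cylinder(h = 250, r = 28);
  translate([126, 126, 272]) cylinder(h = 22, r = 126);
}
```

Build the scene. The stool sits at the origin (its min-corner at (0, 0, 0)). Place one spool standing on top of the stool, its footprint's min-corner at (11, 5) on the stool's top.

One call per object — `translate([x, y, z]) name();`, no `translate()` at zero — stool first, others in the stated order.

stool();
translate([11, 5, 396]) spool();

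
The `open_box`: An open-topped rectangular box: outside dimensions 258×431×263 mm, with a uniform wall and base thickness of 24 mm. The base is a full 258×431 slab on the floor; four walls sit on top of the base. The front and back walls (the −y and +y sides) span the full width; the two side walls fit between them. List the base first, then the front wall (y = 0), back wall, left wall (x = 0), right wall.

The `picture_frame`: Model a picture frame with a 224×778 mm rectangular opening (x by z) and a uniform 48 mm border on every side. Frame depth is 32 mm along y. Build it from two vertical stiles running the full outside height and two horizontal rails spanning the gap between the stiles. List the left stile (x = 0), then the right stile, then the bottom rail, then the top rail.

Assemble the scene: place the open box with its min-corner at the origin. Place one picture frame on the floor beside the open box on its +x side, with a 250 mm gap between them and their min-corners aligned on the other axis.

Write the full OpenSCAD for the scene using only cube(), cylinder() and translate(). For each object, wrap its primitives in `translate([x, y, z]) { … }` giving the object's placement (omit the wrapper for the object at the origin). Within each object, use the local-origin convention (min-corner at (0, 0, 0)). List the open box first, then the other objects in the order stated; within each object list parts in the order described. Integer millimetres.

cube([258, 431, 24]);
translate([0, 0, 24]) cube([258, 24, 239]);
translate([0, 407, 24]) cube([258, 24, 239]);
translate([0, 24, 24]) cube([24, 383, 239]);
translate([234, 24, 24]) cube([24, 383, 239]);
translate([508, 0, 0]) {
  cube([48, 32, 874]);
  translate([272, 0, 0]) cube([48, 32, 874]);
  translate([48, 0, 0]) cube([224, 32, 48]);
  translate([48, 0, 826]) cube([224, 32, 48]);
}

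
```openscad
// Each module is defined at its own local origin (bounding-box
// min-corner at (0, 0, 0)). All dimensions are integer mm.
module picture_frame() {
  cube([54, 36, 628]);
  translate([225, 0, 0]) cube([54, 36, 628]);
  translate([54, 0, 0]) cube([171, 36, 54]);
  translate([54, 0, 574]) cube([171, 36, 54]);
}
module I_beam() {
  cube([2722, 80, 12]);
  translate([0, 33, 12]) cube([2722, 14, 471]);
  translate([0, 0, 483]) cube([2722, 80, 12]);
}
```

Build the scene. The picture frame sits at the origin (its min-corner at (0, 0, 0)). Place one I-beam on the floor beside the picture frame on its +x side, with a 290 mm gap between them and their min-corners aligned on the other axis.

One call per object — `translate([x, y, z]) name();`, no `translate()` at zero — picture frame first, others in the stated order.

picture_frame();
translate([569, 0, 0]) I_beam();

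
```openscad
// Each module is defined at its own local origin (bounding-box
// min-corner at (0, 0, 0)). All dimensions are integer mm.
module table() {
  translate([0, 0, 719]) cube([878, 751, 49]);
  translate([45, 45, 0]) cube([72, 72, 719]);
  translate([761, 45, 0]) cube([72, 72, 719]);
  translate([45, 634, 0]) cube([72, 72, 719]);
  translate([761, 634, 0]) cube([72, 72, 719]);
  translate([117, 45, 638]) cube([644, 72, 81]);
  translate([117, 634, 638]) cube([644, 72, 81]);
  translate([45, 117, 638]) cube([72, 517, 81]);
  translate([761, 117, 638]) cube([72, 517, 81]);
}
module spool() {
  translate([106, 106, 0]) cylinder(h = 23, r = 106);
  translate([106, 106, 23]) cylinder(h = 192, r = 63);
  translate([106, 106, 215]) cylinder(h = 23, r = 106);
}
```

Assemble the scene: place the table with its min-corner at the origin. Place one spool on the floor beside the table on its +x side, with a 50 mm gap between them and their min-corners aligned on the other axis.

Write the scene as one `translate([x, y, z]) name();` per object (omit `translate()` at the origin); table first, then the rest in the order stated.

table();
translate([928, 0, 0]) spool();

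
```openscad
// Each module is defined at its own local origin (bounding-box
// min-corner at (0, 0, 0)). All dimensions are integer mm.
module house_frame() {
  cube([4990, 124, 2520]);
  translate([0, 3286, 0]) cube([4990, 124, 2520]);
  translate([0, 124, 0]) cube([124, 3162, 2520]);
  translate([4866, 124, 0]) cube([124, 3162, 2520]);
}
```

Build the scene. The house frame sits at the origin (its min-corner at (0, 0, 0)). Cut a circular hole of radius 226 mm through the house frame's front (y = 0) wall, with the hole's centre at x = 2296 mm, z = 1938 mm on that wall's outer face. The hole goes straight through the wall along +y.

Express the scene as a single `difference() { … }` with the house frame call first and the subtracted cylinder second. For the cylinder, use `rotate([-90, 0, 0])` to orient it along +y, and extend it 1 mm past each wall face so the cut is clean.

difference() {
  house_frame();
  translate([2296, -1, 1938]) rotate([-90, 0, 0]) cylinder(h = 126, r = 226);
}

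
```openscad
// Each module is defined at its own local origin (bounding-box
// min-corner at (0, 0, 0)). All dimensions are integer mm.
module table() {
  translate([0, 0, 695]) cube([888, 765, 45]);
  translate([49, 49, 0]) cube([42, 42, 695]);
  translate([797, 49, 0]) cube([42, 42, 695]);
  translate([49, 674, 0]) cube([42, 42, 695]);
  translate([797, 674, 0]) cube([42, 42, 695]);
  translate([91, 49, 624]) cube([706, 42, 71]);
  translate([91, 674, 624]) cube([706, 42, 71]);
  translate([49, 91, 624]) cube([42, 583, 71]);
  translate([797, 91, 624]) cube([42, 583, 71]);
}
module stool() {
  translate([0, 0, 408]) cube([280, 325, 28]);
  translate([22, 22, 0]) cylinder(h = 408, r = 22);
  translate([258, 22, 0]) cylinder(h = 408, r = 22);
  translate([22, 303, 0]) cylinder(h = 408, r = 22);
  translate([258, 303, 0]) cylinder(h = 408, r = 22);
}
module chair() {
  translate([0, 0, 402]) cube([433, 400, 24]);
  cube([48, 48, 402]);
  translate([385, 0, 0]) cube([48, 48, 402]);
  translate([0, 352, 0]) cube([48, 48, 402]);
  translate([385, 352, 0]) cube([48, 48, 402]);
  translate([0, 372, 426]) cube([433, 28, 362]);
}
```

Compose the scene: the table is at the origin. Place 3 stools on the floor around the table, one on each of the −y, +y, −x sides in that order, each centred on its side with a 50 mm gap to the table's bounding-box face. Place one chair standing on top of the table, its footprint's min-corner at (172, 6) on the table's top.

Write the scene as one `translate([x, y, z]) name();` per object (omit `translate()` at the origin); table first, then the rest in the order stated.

table();
translate([304, -375, 0]) stool();
translate([304, 815, 0]) stool();
translate([-330, 220, 0]) stool();
translate([172, 6, 740]) chair();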